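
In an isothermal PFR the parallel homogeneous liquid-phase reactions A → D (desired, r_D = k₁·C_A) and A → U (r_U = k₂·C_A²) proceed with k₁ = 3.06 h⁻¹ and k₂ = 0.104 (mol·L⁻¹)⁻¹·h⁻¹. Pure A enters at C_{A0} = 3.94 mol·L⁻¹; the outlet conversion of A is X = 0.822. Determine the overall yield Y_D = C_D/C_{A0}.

0.763

C_A = C_{A0}(1−X) = 0.7013 mol·L⁻¹.
Along a PFR/batch, dC_D/dC_A = −r_D/(r_D+r_U) = −k₁/(k₁+k₂·C_A).
Integrating from C_{A0} to C_A: C_D = (3.06/0.104)·ln[(3.06+0.104·3.94)/(3.06+0.104·0.701)] = 29.42·ln(3.470/3.133) = 3.005 mol·L⁻¹.
Y_D = C_D/C_{A0} = 3.005/3.94 = 0.763.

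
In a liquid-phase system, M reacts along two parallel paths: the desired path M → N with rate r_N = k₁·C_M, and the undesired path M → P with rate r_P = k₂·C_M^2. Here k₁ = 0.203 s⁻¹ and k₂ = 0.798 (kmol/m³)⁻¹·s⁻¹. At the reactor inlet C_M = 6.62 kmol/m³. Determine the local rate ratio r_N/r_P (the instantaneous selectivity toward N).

S_{N/P} = r_N/r_P = (k₁·C_M)/(k₂·C_M^2) = (k₁/k₂)·C_M⁻¹.
= (0.203×6.620) / (0.798×6.620^2) = 1.344/34.97 = 0.0384.

0.0384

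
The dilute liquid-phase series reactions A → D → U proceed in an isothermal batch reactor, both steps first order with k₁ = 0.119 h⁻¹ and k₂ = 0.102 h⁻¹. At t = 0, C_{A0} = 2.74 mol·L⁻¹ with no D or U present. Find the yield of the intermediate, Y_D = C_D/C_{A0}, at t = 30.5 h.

0.126

For first-order series with pure A initially, C_D(t) = k₁C_{A0}/(k₂−k₁)·(e^(−k₁t) − e^(−k₂t)).
e^(−k₁t) = e^(−0.119×30.5) = e^(−3.629) = 0.02653; e^(−k₂t) = e^(−3.111) = 0.04456.
C_D = 0.119×2.74/(0.102−0.119) × (0.02653−0.04456) = (-19.18)×(-0.01803) = 0.3458 mol·L⁻¹.
Y_D = C_D/C_{A0} = 0.3458/2.74 = 0.126.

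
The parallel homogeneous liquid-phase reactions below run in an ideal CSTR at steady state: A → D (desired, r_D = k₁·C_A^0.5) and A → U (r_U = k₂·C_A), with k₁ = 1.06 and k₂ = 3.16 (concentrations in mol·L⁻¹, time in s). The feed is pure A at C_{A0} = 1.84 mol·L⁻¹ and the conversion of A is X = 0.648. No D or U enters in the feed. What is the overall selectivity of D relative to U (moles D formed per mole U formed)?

Exit C_A = C_{A0}(1−X) = 1.84×0.352 = 0.6477 mol·L⁻¹.
Rates in a CSTR are evaluated at the outlet concentration: r_D = 1.06×0.6477^0.5 = 0.8531, r_U = 3.16×0.6477 = 2.047.
Overall selectivity = C_D/C_U = r_Dτ/(r_Uτ) = r_D/r_U = 0.417.

0.417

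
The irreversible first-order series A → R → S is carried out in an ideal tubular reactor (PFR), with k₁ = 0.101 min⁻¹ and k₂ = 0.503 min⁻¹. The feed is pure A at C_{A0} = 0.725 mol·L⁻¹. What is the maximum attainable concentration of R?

At the optimum, C_{R,max}/C_{A0} = (k₁/k₂)^[k₂/(k₂−k₁)].
= (0.101/0.503)^(0.503/(0.503−0.101)) = (0.2008)^(1.251) = 0.1341.
C_{R,max} = 0.1341×0.725 = 0.0973 mol·L⁻¹.

0.0973 mol·L⁻¹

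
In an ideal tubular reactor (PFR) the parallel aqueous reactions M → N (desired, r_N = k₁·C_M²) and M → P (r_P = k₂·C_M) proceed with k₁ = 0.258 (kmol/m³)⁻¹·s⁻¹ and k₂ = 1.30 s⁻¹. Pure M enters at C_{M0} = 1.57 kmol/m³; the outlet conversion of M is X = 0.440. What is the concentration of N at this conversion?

0.134 kmol/m³

C_M = C_{M0}(1−X) = 0.8792 kmol/m³.
Along a PFR/batch, dC_P/dC_M = −r_P/(r_N+r_P) = −k₂/(k₂+k₁·C_M).
Integrating from C_{M0} to C_M: C_P = (1.30/0.258)·ln[(1.30+0.258·1.57)/(1.30+0.258·0.879)] = 5.039·ln(1.705/1.527) = 0.5563 kmol/m³.
Then C_N = (C_{M0}−C_M) − C_P = 0.6908 − 0.5563 = 0.1345 kmol/m³.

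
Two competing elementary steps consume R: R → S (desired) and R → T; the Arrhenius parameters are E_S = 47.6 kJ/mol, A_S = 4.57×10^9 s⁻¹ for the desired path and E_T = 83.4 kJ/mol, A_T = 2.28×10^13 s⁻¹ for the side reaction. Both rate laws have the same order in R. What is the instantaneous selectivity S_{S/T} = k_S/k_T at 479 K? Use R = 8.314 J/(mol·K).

Since both paths have the same order in R, the concentration cancels and S_{S/T} = k_S/k_T = (A_S/A_T)·exp[(E_T−E_S)/(RT)].
(E_T−E_S)/(RT) = (83.4−47.6)×10³/(8.314×479) = 35800/3982 = 8.990.
k_S/k_T = (4.57×10^9/2.28×10^13)·exp(8.990) = 2.004×10^-4 × 8019 = 1.61.

1.61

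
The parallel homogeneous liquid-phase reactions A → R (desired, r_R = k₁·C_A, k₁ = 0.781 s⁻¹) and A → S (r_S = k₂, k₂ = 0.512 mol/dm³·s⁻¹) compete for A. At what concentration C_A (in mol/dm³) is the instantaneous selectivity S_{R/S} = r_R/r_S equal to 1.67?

1.09 mol/dm³

S_{R/S} = (k₁/k₂)·C_A ⇒ C_A = S·k₂/k₁.
= 1.67×0.512/0.781 = 1.09 mol/dm³.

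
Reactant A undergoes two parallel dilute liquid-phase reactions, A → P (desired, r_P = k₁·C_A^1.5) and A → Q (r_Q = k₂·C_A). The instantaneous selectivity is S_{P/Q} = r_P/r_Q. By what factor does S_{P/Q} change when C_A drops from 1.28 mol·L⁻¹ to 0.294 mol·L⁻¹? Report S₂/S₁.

S_{P/Q} = (k₁/k₂)·C_A^0.5, so S₂/S₁ = (C_{A,2}/C_{A,1})^0.5.
= (0.294/1.28)^0.5 = (0.2297)^0.5 = 0.479.
Selectivity toward P falls as C_A falls — high-concentration operation is favoured.

0.479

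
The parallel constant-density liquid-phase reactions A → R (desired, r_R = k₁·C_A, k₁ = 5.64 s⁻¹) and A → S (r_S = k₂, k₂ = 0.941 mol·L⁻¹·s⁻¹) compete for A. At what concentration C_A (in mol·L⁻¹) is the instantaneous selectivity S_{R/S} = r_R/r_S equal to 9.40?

S_{R/S} = (k₁/k₂)·C_A ⇒ C_A = S·k₂/k₁.
= 9.40×0.941/5.64 = 1.57 mol·L⁻¹.

1.57 mol·L⁻¹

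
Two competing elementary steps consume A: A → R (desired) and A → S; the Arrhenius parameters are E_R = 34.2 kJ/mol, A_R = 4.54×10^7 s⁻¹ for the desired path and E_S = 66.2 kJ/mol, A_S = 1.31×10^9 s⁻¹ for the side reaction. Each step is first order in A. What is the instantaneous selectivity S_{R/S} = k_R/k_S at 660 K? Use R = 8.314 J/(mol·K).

Since both paths have the same order in A, the concentration cancels and S_{R/S} = k_R/k_S = (A_R/A_S)·exp[(E_S−E_R)/(RT)].
(E_S−E_R)/(RT) = (66.2−34.2)×10³/(8.314×660) = 32000/5487 = 5.832.
k_R/k_S = (4.54×10^7/1.31×10^9)·exp(5.832) = 0.03466 × 340.9 = 11.8.

11.8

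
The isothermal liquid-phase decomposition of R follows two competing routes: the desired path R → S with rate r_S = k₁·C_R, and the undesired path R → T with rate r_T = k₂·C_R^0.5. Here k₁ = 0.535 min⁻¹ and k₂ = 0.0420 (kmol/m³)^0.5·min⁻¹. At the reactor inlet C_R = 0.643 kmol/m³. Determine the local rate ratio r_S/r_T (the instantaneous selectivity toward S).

10.2

S_{S/T} = r_S/r_T = (k₁·C_R)/(k₂·C_R^0.5) = (k₁/k₂)·C_R^0.5.
= (0.535×0.6430) / (0.0420×0.6430^0.5) = 0.3440/0.03368 = 10.2.
Since the desired path is higher order in R, keeping C_R high (PFR or concentrated feed) favours S.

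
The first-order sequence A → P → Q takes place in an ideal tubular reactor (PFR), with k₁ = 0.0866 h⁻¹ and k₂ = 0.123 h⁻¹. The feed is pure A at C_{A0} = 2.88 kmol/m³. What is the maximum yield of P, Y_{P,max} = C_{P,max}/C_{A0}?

For a first-order series the maximum intermediate yield is C_{P,max}/C_{A0} = (k₁/k₂)^[k₂/(k₂−k₁)].
= (0.0866/0.123)^(0.123/(0.123−0.0866)) = (0.7041)^(3.379) = 0.3055.

0.306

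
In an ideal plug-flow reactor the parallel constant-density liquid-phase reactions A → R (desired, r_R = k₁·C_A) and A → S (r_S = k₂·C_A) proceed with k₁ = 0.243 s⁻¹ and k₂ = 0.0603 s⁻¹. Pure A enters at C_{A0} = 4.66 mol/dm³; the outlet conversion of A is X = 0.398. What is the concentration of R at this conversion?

C_A = C_{A0}(1−X) = 2.805 mol/dm³.
Both paths are first order in A, so the instantaneous fraction to R is constant: dC_R/d(−C_A) = k₁/(k₁+k₂) = 0.8012.
C_R = 0.8012·(C_{A0}−C_A) = 0.8012×1.855 = 1.49 mol/dm³.

1.49 mol/dm³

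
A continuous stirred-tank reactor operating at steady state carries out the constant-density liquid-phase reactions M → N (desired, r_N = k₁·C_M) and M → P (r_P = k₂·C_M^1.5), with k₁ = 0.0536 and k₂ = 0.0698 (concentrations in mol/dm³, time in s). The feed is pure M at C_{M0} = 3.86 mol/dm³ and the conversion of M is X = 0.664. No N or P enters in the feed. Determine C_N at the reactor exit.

Exit C_M = C_{M0}(1−X) = 3.86×0.336 = 1.297 mol/dm³.
In a CSTR the entire volume is at exit conditions, so r_N = 0.0536×1.297 = 0.06952 and r_P = 0.0698×1.297^1.5 = 0.1031.
Fraction of consumed M going to N: r_N/(r_N+r_P) = 0.4027.
C_N = 0.4027·C_{M0}·X = 0.4027×3.86×0.664 = 1.03 mol/dm³.

1.03 mol/dm³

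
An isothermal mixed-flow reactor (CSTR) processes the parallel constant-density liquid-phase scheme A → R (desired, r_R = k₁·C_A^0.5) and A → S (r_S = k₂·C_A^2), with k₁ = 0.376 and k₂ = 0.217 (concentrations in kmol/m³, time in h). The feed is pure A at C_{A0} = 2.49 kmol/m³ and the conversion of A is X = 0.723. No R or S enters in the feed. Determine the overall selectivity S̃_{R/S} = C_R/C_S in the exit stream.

Exit C_A = C_{A0}(1−X) = 2.49×0.277 = 0.6897 kmol/m³.
A CSTR operates uniformly at the exit composition, giving r_R = 0.3123 and r_S = 0.1032 (each k·C_A^n at C_A = 0.6897).
Overall selectivity = C_R/C_S = r_Rτ/(r_Sτ) = r_R/r_S = 3.02.

3.02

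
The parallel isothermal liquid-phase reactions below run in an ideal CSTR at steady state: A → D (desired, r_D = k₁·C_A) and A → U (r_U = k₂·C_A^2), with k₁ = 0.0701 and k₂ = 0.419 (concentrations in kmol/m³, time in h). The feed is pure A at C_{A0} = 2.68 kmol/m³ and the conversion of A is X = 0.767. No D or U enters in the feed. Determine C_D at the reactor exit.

Exit C_A = C_{A0}(1−X) = 2.68×0.233 = 0.6244 kmol/m³.
In a CSTR the entire volume is at exit conditions, so r_D = 0.0701×0.6244 = 0.04377 and r_U = 0.419×0.6244^2 = 0.1634.
Fraction of consumed A going to D: r_D/(r_D+r_U) = 0.2113.
C_D = 0.2113·C_{A0}·X = 0.2113×2.68×0.767 = 0.434 kmol/m³.

0.434 kmol/m³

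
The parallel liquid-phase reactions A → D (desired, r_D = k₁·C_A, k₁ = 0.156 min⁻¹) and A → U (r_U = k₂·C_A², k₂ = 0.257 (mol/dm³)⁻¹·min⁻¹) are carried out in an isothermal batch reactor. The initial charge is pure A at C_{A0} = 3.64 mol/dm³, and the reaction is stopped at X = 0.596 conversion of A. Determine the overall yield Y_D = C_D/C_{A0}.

C_A = C_{A0}(1−X) = 1.471 mol/dm³.
Along a PFR/batch, dC_D/dC_A = −r_D/(r_D+r_U) = −k₁/(k₁+k₂·C_A).
Integrating from C_{A0} to C_A: C_D = (0.156/0.257)·ln[(0.156+0.257·3.64)/(0.156+0.257·1.47)] = 0.6070·ln(1.091/0.5339) = 0.4340 mol/dm³.
Y_D = C_D/C_{A0} = 0.4340/3.64 = 0.119.

0.119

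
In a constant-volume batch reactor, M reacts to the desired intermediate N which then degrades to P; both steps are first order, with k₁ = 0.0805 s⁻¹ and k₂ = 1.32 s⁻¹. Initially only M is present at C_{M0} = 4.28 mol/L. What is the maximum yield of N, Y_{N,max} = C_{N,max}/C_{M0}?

0.0509

Evaluating C_N at t_opt = ln(k₂/k₁)/(k₂−k₁) gives C_{N,max}/C_{M0} = (k₁/k₂)^[k₂/(k₂−k₁)].
= (0.0805/1.32)^(1.32/(1.32−0.0805)) = (0.06098)^(1.065) = 0.05085.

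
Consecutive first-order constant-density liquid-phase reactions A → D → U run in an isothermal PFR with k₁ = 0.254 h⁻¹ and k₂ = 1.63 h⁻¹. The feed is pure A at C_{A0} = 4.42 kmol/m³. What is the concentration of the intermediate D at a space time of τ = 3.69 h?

0.318 kmol/m³

For first-order series with pure A initially, C_D(τ) = k₁C_{A0}/(k₂−k₁)·(e^(−k₁τ) − e^(−k₂τ)).
e^(−k₁τ) = e^(−0.254×3.69) = e^(−0.9373) = 0.3917; e^(−k₂τ) = e^(−6.015) = 0.002443.
C_D = 0.254×4.42/(1.63−0.254) × (0.3917−0.002443) = 0.8159×0.3893 = 0.3176 kmol/m³.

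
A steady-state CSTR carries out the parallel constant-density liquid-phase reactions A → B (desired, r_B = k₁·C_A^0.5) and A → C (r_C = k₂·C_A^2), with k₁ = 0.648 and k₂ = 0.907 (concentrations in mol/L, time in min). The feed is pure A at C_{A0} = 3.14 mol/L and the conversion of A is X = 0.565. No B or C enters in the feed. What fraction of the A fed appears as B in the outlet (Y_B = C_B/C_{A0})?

Exit C_A = C_{A0}(1−X) = 3.14×0.435 = 1.366 mol/L.
Rates in a CSTR are evaluated at the outlet concentration: r_B = 0.648×1.366^0.5 = 0.7573, r_C = 0.907×1.366^2 = 1.692.
Fraction of consumed A going to B: r_B/(r_B+r_C) = 0.3092.
C_B = 0.3092·C_{A0}·X = 0.3092×3.14×0.565 = 0.549 mol/L; Y_B = C_B/C_{A0} = 0.175.

0.175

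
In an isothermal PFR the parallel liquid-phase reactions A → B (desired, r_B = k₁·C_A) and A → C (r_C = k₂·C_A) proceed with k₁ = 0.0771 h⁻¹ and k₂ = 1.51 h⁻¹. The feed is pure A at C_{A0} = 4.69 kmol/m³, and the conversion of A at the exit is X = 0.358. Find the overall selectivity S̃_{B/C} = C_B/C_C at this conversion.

C_A = C_{A0}(1−X) = 3.011 kmol/m³.
Both paths are first order in A, so the instantaneous fraction to B is constant: dC_B/d(−C_A) = k₁/(k₁+k₂) = 0.04858.
C_B = 0.04858·(C_{A0}−C_A) = 0.04858×1.679 = 0.0816 kmol/m³.
C_C = (C_{A0}−C_A)−C_B = 1.597 kmol/m³; S̃_{B/C} = 0.08157/1.597 = 0.0511.

0.0511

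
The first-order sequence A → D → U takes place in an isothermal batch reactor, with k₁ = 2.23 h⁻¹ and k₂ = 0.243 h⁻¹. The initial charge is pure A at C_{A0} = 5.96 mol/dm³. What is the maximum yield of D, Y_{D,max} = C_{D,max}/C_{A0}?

For a first-order series the maximum intermediate yield is C_{D,max}/C_{A0} = (k₁/k₂)^[k₂/(k₂−k₁)].
= (2.23/0.243)^(0.243/(0.243−2.23)) = (9.177)^(-0.1223) = 0.7625.

0.763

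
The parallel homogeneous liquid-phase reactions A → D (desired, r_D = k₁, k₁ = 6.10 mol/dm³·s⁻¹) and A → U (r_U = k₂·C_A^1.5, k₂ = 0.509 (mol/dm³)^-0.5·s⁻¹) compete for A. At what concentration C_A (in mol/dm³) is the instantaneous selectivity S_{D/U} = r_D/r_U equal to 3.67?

S_{D/U} = (k₁/k₂)·C_A^-1.5 ⇒ C_A = (S·k₂/k₁)^(1/(-1.5)).
= (3.67×0.509/6.10)^(-0.6667) = (0.3062)^(-0.6667) = 2.20 mol/dm³.

2.20 mol/dm³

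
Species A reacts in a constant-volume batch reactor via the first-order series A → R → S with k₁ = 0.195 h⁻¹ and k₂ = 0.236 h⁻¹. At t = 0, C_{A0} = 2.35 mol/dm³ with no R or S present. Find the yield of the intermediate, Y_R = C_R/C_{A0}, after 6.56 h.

0.312

Solving the coupled first-order balances gives C_R(t) = [k₁/(k₂−k₁)]·C_{A0}·(e^(−k₁t) − e^(−k₂t)).
e^(−k₁t) = e^(−0.195×6.56) = e^(−1.279) = 0.2783; e^(−k₂t) = e^(−1.548) = 0.2126.
C_R = 0.195×2.35/(0.236−0.195) × (0.2783−0.2126) = 11.18×0.06562 = 0.7334 mol/dm³.
Y_R = C_R/C_{A0} = 0.7334/2.35 = 0.312.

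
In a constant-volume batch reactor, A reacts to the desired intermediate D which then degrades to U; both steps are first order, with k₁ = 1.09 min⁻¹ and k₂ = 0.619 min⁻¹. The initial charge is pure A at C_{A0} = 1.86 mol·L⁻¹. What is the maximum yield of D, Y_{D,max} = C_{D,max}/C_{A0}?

At the optimum, C_{D,max}/C_{A0} = (k₁/k₂)^[k₂/(k₂−k₁)].
= (1.09/0.619)^(0.619/(0.619−1.09)) = (1.761)^(-1.314) = 0.4754.

0.475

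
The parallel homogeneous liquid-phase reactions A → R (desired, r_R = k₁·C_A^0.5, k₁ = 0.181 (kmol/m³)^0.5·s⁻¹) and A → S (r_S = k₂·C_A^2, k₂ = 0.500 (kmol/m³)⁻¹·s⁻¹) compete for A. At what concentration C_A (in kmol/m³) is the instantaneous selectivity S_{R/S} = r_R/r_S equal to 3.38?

S_{R/S} = (k₁/k₂)·C_A^-1.5 ⇒ C_A = (S·k₂/k₁)^(1/(-1.5)).
= (3.38×0.500/0.181)^(-0.6667) = (9.337)^(-0.6667) = 0.226 kmol/m³.

0.226 kmol/m³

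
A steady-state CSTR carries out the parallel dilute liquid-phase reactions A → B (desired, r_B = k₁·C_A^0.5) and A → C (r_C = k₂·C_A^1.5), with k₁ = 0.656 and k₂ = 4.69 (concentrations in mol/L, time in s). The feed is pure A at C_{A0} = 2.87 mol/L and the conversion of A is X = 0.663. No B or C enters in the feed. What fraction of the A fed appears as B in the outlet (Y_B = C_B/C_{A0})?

0.0838

Exit C_A = C_{A0}(1−X) = 2.87×0.337 = 0.9672 mol/L.
A CSTR operates uniformly at the exit composition, giving r_B = 0.6451 and r_C = 4.461 (each k·C_A^n at C_A = 0.9672).
Fraction of consumed A going to B: r_B/(r_B+r_C) = 0.1263.
C_B = 0.1263·C_{A0}·X = 0.1263×2.87×0.663 = 0.240 mol/L; Y_B = C_B/C_{A0} = 0.0838.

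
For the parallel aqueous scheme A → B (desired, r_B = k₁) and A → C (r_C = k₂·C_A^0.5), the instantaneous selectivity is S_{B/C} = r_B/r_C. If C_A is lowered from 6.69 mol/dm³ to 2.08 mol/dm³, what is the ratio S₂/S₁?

S_{B/C} = (k₁/k₂)·C_A^-0.5, so S₂/S₁ = (C_{A,2}/C_{A,1})^-0.5.
= (2.08/6.69)^(-0.5) = (0.3109)^(-0.5) = 1.79.
Selectivity toward B rises as C_A falls — low-concentration operation is favoured.

1.79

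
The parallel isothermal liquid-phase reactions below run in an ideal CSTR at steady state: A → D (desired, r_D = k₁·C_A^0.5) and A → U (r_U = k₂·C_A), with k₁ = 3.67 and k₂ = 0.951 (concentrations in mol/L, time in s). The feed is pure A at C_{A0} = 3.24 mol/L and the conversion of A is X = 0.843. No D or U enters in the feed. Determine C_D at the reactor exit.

2.31 mol/L

Exit C_A = C_{A0}(1−X) = 3.24×0.157 = 0.5087 mol/L.
Rates in a CSTR are evaluated at the outlet concentration: r_D = 3.67×0.5087^0.5 = 2.618, r_U = 0.951×0.5087 = 0.4838.
Fraction of consumed A going to D: r_D/(r_D+r_U) = 0.8440.
C_D = 0.8440·C_{A0}·X = 0.8440×3.24×0.843 = 2.31 mol/L.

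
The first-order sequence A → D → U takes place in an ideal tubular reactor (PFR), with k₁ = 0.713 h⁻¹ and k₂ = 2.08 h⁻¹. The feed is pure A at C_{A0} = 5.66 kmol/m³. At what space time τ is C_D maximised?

Setting dC_D/dτ = 0 gives τ_opt = ln(k₂/k₁)/(k₂−k₁).
= ln(2.08/0.713)/(2.08−0.713) = ln(2.917)/1.367 = 1.071/1.367 = 0.783 h.

0.783 h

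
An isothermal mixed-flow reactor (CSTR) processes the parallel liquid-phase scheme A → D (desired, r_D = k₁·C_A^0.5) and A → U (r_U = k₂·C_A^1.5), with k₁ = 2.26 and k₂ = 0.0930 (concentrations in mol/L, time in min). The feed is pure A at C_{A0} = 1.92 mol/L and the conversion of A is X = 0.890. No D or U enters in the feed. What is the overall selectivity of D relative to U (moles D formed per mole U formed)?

Exit C_A = C_{A0}(1−X) = 1.92×0.110 = 0.2112 mol/L.
In a CSTR the entire volume is at exit conditions, so r_D = 2.26×0.2112^0.5 = 1.039 and r_U = 0.0930×0.2112^1.5 = 0.009027.
Overall selectivity = C_D/C_U = r_Dτ/(r_Uτ) = r_D/r_U = 115.

115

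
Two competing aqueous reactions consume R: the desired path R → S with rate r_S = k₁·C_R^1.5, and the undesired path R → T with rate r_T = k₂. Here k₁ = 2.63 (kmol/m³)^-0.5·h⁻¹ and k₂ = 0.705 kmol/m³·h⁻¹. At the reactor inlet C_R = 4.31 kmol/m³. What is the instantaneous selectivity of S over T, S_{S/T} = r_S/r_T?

S_{S/T} = r_S/r_T = (k₁·C_R^1.5)/(k₂) = (k₁/k₂)·C_R^1.5.
= (2.63×4.310^1.5) / (0.705) = 23.53/0.7050 = 33.4.

33.4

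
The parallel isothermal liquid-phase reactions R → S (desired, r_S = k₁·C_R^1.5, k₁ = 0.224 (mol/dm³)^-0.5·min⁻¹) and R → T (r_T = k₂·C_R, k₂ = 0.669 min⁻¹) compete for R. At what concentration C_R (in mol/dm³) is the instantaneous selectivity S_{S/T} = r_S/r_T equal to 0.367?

S_{S/T} = (k₁/k₂)·C_R^0.5 ⇒ C_R = (S·k₂/k₁)^(2).
= (0.367×0.669/0.224)^(2) = (1.096)^(2) = 1.20 mol/dm³.

1.20 mol/dm³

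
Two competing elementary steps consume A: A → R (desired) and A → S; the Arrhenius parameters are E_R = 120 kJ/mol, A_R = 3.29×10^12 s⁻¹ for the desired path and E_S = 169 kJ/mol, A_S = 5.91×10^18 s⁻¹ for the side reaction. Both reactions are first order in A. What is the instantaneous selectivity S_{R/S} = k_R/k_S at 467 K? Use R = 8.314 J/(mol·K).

0.168

Since both paths have the same order in A, the concentration cancels and S_{R/S} = k_R/k_S = (A_R/A_S)·exp[(E_S−E_R)/(RT)].
(E_S−E_R)/(RT) = (169−120)×10³/(8.314×467) = 49000/3883 = 12.62.
k_R/k_S = (3.29×10^12/5.91×10^18)·exp(12.62) = 5.567×10^-7 × 3.026×10^5 = 0.168.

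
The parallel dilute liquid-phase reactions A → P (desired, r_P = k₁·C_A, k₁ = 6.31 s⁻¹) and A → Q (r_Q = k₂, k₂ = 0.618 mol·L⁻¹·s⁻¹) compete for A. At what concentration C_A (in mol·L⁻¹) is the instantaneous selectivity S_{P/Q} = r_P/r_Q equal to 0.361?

S_{P/Q} = (k₁/k₂)·C_A ⇒ C_A = S·k₂/k₁.
= 0.361×0.618/6.31 = 0.0354 mol·L⁻¹.

0.0354 mol·L⁻¹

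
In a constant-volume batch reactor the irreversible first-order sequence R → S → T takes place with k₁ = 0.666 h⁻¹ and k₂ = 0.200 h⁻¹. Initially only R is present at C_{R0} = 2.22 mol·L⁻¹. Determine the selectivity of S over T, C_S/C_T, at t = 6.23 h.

0.652

For first-order series with pure R initially, C_S(t) = k₁C_{R0}/(k₂−k₁)·(e^(−k₁t) − e^(−k₂t)).
e^(−k₁t) = e^(−0.666×6.23) = e^(−4.149) = 0.01578; e^(−k₂t) = e^(−1.246) = 0.2877.
C_S = 0.666×2.22/(0.200−0.666) × (0.01578−0.2877) = (-3.173)×(-0.2719) = 0.8626 mol·L⁻¹.
C_R = C_{R0}e^(−k₁t) = 0.03503 mol·L⁻¹, so C_T = C_{R0}−C_R−C_S = 1.322 mol·L⁻¹; C_S/C_T = 0.652.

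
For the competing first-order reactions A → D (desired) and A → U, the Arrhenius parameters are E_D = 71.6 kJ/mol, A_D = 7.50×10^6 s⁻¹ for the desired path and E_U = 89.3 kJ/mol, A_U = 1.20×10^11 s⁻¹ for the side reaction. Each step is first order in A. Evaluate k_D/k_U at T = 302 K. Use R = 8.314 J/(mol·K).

Since both paths have the same order in A, the concentration cancels and S_{D/U} = k_D/k_U = (A_D/A_U)·exp[(E_U−E_D)/(RT)].
(E_U−E_D)/(RT) = (89.3−71.6)×10³/(8.314×302) = 17700/2511 = 7.049.
k_D/k_U = (7.50×10^6/1.20×10^11)·exp(7.049) = 6.250×10^-5 × 1152 = 0.0720.

0.0720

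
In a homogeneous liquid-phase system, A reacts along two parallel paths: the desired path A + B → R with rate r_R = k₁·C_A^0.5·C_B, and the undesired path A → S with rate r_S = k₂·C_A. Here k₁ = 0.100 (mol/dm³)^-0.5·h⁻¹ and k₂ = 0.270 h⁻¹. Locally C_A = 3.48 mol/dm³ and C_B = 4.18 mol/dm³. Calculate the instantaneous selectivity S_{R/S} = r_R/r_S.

0.830

S_{R/S} = r_R/r_S = (k₁·C_A^0.5·C_B)/(k₂·C_A) = (k₁/k₂)·C_A^-0.5·C_B.
= (0.100×3.480^0.5×4.180) / (0.270×3.480) = 0.7798/0.9396 = 0.830.
The undesired path is higher order in A, so low C_A (CSTR or dilute feed) favours R.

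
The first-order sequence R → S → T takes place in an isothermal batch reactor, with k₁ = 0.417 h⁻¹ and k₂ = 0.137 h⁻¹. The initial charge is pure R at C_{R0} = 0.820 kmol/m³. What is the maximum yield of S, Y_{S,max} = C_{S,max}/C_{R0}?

For a first-order series the maximum intermediate yield is C_{S,max}/C_{R0} = (k₁/k₂)^[k₂/(k₂−k₁)].
= (0.417/0.137)^(0.137/(0.137−0.417)) = (3.044)^(-0.4893) = 0.5801.

0.580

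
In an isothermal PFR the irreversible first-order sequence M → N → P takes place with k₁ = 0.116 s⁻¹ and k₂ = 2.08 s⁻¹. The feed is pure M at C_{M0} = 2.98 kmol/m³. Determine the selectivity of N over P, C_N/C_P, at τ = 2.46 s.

The intermediate concentration in a first-order A→B→C sequence is C_N = k₁C_{M0}(e^(−k₁τ) − e^(−k₂τ))/(k₂−k₁).
e^(−k₁τ) = e^(−0.116×2.46) = e^(−0.2854) = 0.7517; e^(−k₂τ) = e^(−5.117) = 0.005995.
C_N = 0.116×2.98/(2.08−0.116) × (0.7517−0.005995) = 0.1760×0.7457 = 0.1313 kmol/m³.
C_M = C_{M0}e^(−k₁τ) = 2.240 kmol/m³, so C_P = C_{M0}−C_M−C_N = 0.6085 kmol/m³; C_N/C_P = 0.216.

0.216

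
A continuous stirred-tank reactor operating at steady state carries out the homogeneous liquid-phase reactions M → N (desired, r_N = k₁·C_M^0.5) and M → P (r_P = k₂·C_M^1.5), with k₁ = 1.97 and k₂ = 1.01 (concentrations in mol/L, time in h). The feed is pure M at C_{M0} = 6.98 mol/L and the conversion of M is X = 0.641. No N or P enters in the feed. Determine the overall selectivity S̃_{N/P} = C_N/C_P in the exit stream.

Exit C_M = C_{M0}(1−X) = 6.98×0.359 = 2.506 mol/L.
A CSTR operates uniformly at the exit composition, giving r_N = 3.118 and r_P = 4.006 (each k·C_M^n at C_M = 2.506).
Overall selectivity = C_N/C_P = r_Nτ/(r_Pτ) = r_N/r_P = 0.778.

0.778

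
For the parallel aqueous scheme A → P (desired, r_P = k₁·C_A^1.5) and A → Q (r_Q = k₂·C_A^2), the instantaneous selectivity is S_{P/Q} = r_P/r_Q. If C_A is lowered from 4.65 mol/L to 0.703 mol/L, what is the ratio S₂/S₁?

S_{P/Q} = (k₁/k₂)·C_A^-0.5, so S₂/S₁ = (C_{A,2}/C_{A,1})^-0.5.
= (0.703/4.65)^(-0.5) = (0.1512)^(-0.5) = 2.57.
Selectivity toward P rises as C_A falls — low-concentration operation is favoured.

2.57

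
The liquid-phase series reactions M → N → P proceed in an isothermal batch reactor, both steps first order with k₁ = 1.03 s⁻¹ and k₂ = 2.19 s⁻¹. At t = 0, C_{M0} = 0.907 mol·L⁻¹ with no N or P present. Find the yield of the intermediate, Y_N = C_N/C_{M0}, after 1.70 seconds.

0.133

Solving the coupled first-order balances gives C_N(t) = [k₁/(k₂−k₁)]·C_{M0}·(e^(−k₁t) − e^(−k₂t)).
e^(−k₁t) = e^(−1.03×1.70) = e^(−1.751) = 0.1736; e^(−k₂t) = e^(−3.723) = 0.02416.
C_N = 1.03×0.907/(2.19−1.03) × (0.1736−0.02416) = 0.8054×0.1494 = 0.1204 mol·L⁻¹.
Y_N = C_N/C_{M0} = 0.1204/0.907 = 0.133.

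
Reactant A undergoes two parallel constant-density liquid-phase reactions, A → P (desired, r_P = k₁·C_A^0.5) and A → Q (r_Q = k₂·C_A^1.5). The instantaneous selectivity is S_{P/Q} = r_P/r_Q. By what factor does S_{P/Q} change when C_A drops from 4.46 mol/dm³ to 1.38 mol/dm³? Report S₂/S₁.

3.23

S_{P/Q} = (k₁/k₂)·C_A⁻¹, so S₂/S₁ = (C_{A,2}/C_{A,1})⁻¹.
= 4.46/1.38 = 3.23.
Selectivity toward P rises as C_A falls — low-concentration operation is favoured.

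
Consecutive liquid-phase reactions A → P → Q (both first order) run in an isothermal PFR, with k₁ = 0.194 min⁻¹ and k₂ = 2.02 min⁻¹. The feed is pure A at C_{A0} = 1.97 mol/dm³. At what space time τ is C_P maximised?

1.28 min

Setting dC_P/dτ = 0 gives τ_opt = ln(k₂/k₁)/(k₂−k₁).
= ln(2.02/0.194)/(2.02−0.194) = ln(10.41)/1.826 = 2.343/1.826 = 1.28 min.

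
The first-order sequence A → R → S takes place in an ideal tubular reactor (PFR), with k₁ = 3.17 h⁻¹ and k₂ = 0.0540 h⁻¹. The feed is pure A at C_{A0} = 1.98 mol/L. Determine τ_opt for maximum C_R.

Setting dC_R/dτ = 0 gives τ_opt = ln(k₂/k₁)/(k₂−k₁).
= ln(0.0540/3.17)/(0.0540−3.17) = ln(0.01703)/-3.116 = -4.073/-3.116 = 1.31 h.

1.31 h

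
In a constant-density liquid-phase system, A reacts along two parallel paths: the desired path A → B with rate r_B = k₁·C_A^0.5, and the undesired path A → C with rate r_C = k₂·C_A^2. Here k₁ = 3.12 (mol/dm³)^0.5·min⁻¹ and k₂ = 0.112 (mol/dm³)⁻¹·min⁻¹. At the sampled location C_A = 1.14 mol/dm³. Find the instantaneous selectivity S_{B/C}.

22.9

S_{B/C} = r_B/r_C = (k₁·C_A^0.5)/(k₂·C_A^2) = (k₁/k₂)·C_A^-1.5.
= (3.12×1.140^0.5) / (0.112×1.140^2) = 3.331/0.1456 = 22.9.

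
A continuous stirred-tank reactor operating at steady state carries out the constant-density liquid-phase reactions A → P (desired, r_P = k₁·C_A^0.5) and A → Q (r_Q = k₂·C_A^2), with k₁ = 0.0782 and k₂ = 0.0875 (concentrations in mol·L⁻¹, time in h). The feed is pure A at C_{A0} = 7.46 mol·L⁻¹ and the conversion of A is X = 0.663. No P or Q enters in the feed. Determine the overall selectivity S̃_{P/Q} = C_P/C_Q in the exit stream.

Exit C_A = C_{A0}(1−X) = 7.46×0.337 = 2.514 mol·L⁻¹.
In a CSTR the entire volume is at exit conditions, so r_P = 0.0782×2.514^0.5 = 0.1240 and r_Q = 0.0875×2.514^2 = 0.5530.
Overall selectivity = C_P/C_Q = r_Pτ/(r_Qτ) = r_P/r_Q = 0.224.

0.224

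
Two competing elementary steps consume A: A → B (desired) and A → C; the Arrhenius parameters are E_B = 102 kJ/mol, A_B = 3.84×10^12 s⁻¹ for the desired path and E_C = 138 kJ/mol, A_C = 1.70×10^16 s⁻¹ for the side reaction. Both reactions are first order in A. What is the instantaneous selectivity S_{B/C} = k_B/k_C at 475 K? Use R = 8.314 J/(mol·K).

2.06

Since both paths have the same order in A, the concentration cancels and S_{B/C} = k_B/k_C = (A_B/A_C)·exp[(E_C−E_B)/(RT)].
(E_C−E_B)/(RT) = (138−102)×10³/(8.314×475) = 36000/3949 = 9.116.
k_B/k_C = (3.84×10^12/1.70×10^16)·exp(9.116) = 2.259×10^-4 × 9099 = 2.06.
Since E_B < E_C, lowering the temperature improves selectivity toward B.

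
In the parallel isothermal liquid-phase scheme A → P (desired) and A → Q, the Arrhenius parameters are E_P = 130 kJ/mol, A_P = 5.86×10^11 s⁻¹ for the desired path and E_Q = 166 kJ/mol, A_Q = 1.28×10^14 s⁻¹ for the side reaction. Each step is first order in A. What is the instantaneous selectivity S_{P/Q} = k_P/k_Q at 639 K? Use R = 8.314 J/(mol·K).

k_P/k_Q = (A_P/A_Q)·exp[−(E_P−E_Q)/(RT)] = (A_P/A_Q)·exp[(E_Q−E_P)/(RT)].
(E_Q−E_P)/(RT) = (166−130)×10³/(8.314×639) = 36000/5313 = 6.776.
k_P/k_Q = (5.86×10^11/1.28×10^14)·exp(6.776) = 0.004578 × 876.8 = 4.01.
Since E_P < E_Q, lowering the temperature improves selectivity toward P.

4.01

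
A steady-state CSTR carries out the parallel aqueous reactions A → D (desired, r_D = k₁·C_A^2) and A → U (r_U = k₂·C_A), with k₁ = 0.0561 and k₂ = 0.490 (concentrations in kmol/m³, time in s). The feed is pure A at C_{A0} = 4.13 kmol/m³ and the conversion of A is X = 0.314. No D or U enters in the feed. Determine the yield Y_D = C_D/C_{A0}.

Exit C_A = C_{A0}(1−X) = 4.13×0.686 = 2.833 kmol/m³.
A CSTR operates uniformly at the exit composition, giving r_D = 0.4503 and r_U = 1.388 (each k·C_A^n at C_A = 2.833).
Fraction of consumed A going to D: r_D/(r_D+r_U) = 0.2449.
C_D = 0.2449·C_{A0}·X = 0.2449×4.13×0.314 = 0.318 kmol/m³; Y_D = C_D/C_{A0} = 0.0769.

0.0769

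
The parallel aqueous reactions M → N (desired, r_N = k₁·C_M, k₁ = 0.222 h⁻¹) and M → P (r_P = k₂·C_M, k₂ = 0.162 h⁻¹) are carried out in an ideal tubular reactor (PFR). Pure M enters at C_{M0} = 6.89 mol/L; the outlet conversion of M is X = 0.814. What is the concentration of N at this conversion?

C_M = C_{M0}(1−X) = 1.282 mol/L.
Both paths are first order in M, so the instantaneous fraction to N is constant: dC_N/d(−C_M) = k₁/(k₁+k₂) = 0.5781.
C_N = 0.5781·(C_{M0}−C_M) = 0.5781×5.608 = 3.24 mol/L.

3.24 mol/L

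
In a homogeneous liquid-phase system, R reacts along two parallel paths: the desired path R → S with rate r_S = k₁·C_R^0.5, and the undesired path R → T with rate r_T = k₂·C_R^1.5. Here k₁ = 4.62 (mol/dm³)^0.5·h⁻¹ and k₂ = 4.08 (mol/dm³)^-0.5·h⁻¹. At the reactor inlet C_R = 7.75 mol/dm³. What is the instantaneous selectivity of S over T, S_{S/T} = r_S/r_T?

0.146

S_{S/T} = r_S/r_T = (k₁·C_R^0.5)/(k₂·C_R^1.5) = (k₁/k₂)·C_R⁻¹.
= (4.62×7.750^0.5) / (4.08×7.750^1.5) = 12.86/88.03 = 0.146.
The undesired path is higher order in R, so low C_R (CSTR or dilute feed) favours S.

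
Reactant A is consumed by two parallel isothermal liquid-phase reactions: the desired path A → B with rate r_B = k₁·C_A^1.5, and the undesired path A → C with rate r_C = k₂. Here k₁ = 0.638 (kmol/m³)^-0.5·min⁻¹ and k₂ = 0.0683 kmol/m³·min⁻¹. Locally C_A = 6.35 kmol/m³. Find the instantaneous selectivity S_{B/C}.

S_{B/C} = r_B/r_C = (k₁·C_A^1.5)/(k₂) = (k₁/k₂)·C_A^1.5.
= (0.638×6.350^1.5) / (0.0683) = 10.21/0.06830 = 149.

149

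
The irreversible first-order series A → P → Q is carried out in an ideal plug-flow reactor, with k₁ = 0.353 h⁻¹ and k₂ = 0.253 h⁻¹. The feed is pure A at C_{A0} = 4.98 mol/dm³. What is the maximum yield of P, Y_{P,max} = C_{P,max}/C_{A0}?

At the optimum, C_{P,max}/C_{A0} = (k₁/k₂)^[k₂/(k₂−k₁)].
= (0.353/0.253)^(0.253/(0.253−0.353)) = (1.395)^(-2.530) = 0.4306.

0.431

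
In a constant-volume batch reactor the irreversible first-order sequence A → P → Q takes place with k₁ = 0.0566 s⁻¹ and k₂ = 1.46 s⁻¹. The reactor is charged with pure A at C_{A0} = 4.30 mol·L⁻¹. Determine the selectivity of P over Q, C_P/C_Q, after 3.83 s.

For first-order series with pure A initially, C_P(t) = k₁C_{A0}/(k₂−k₁)·(e^(−k₁t) − e^(−k₂t)).
e^(−k₁t) = e^(−0.0566×3.83) = e^(−0.2168) = 0.8051; e^(−k₂t) = e^(−5.592) = 0.003728.
C_P = 0.0566×4.30/(1.46−0.0566) × (0.8051−0.003728) = 0.1734×0.8014 = 0.1390 mol·L⁻¹.
C_A = C_{A0}e^(−k₁t) = 3.462 mol·L⁻¹, so C_Q = C_{A0}−C_A−C_P = 0.6991 mol·L⁻¹; C_P/C_Q = 0.199.

0.199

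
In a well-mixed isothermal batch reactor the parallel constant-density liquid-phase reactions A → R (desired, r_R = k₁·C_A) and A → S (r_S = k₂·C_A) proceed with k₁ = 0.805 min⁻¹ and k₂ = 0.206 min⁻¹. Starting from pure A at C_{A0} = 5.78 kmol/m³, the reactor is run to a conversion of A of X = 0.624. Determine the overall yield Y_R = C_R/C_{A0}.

C_A = C_{A0}(1−X) = 2.173 kmol/m³.
Both paths are first order in A, so the instantaneous fraction to R is constant: dC_R/d(−C_A) = k₁/(k₁+k₂) = 0.7962.
C_R = 0.7962·(C_{A0}−C_A) = 0.7962×3.607 = 2.87 kmol/m³.
Y_R = C_R/C_{A0} = 2.872/5.78 = 0.497.

0.497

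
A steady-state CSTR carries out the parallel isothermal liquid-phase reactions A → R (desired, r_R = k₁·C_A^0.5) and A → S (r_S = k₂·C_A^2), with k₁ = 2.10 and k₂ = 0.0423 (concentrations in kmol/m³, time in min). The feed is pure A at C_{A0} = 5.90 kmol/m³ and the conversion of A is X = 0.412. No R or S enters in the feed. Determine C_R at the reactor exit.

2.15 kmol/m³

Exit C_A = C_{A0}(1−X) = 5.90×0.588 = 3.469 kmol/m³.
In a CSTR the entire volume is at exit conditions, so r_R = 2.10×3.469^0.5 = 3.911 and r_S = 0.0423×3.469^2 = 0.5091.
Fraction of consumed A going to R: r_R/(r_R+r_S) = 0.8848.
C_R = 0.8848·C_{A0}·X = 0.8848×5.90×0.412 = 2.15 kmol/m³.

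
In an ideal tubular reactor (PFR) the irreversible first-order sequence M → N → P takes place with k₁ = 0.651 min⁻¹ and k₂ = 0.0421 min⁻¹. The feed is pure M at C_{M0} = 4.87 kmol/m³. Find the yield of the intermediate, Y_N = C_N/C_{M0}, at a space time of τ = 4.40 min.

The intermediate concentration in a first-order A→B→C sequence is C_N = k₁C_{M0}(e^(−k₁τ) − e^(−k₂τ))/(k₂−k₁).
e^(−k₁τ) = e^(−0.651×4.40) = e^(−2.864) = 0.05702; e^(−k₂τ) = e^(−0.1852) = 0.8309.
C_N = 0.651×4.87/(0.0421−0.651) × (0.05702−0.8309) = (-5.207)×(-0.7739) = 4.029 kmol/m³.
Y_N = C_N/C_{M0} = 4.029/4.87 = 0.827.

0.827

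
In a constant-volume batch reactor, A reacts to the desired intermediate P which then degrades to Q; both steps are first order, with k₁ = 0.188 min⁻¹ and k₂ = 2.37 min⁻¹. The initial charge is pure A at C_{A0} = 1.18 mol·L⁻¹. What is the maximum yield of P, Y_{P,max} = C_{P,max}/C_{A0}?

For a first-order series the maximum intermediate yield is C_{P,max}/C_{A0} = (k₁/k₂)^[k₂/(k₂−k₁)].
= (0.188/2.37)^(2.37/(2.37−0.188)) = (0.07932)^(1.086) = 0.06377.

0.0638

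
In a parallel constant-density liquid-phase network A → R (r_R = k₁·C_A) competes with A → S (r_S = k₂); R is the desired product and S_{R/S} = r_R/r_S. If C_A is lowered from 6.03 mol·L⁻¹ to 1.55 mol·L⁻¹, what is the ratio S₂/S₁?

S_{R/S} = (k₁/k₂)·C_A, so S₂/S₁ = (C_{A,2}/C_{A,1}).
= 1.55/6.03 = 0.257.
Selectivity toward R falls as C_A falls — high-concentration operation is favoured.

0.257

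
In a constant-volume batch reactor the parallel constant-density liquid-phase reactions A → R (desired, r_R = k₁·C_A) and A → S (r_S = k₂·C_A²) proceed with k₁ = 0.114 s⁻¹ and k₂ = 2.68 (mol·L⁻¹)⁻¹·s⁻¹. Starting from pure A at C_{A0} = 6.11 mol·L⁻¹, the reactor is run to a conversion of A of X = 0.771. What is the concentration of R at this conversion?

0.0617 mol·L⁻¹

C_A = C_{A0}(1−X) = 1.399 mol·L⁻¹.
Along a PFR/batch, dC_R/dC_A = −r_R/(r_R+r_S) = −k₁/(k₁+k₂·C_A).
Integrating from C_{A0} to C_A: C_R = (0.114/2.68)·ln[(0.114+2.68·6.11)/(0.114+2.68·1.40)] = 0.04254·ln(16.49/3.864) = 0.06172 mol·L⁻¹.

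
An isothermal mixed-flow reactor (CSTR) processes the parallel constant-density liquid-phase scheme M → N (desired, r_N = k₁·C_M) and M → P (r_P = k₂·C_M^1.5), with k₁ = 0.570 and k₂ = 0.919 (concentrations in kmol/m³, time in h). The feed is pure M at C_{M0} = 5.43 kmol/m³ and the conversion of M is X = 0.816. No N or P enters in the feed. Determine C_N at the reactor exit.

1.70 kmol/m³

Exit C_M = C_{M0}(1−X) = 5.43×0.184 = 0.9991 kmol/m³.
A CSTR operates uniformly at the exit composition, giving r_N = 0.5695 and r_P = 0.9178 (each k·C_M^n at C_M = 0.9991).
Fraction of consumed M going to N: r_N/(r_N+r_P) = 0.3829.
C_N = 0.3829·C_{M0}·X = 0.3829×5.43×0.816 = 1.70 kmol/m³.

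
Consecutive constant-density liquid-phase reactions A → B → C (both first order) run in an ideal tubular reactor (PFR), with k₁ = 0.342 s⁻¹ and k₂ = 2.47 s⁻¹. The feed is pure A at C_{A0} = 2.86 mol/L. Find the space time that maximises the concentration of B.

The intermediate peaks when r₁ = r₂, i.e. k₁e^(−k₁τ) = k₂e^(−k₂τ), giving τ_opt = ln(k₂/k₁)/(k₂−k₁).
= ln(2.47/0.342)/(2.47−0.342) = ln(7.222)/2.128 = 1.977/2.128 = 0.929 s.

0.929 s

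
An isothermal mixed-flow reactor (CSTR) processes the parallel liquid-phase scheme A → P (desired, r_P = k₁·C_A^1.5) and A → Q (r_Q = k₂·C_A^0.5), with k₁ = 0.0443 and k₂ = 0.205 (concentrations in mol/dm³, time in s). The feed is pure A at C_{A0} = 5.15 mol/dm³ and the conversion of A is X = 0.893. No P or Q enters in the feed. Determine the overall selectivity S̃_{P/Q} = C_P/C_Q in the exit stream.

0.119

Exit C_A = C_{A0}(1−X) = 5.15×0.107 = 0.5510 mol/dm³.
In a CSTR the entire volume is at exit conditions, so r_P = 0.0443×0.5510^1.5 = 0.01812 and r_Q = 0.205×0.5510^0.5 = 0.1522.
Overall selectivity = C_P/C_Q = r_Pτ/(r_Qτ) = r_P/r_Q = 0.119.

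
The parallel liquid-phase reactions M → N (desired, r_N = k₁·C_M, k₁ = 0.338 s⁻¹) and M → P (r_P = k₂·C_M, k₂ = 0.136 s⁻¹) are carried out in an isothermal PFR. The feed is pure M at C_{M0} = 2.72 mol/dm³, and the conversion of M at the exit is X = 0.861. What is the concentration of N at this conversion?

1.67 mol/dm³

C_M = C_{M0}(1−X) = 0.3781 mol/dm³.
Both paths are first order in M, so the instantaneous fraction to N is constant: dC_N/d(−C_M) = k₁/(k₁+k₂) = 0.7131.
C_N = 0.7131·(C_{M0}−C_M) = 0.7131×2.342 = 1.67 mol/dm³.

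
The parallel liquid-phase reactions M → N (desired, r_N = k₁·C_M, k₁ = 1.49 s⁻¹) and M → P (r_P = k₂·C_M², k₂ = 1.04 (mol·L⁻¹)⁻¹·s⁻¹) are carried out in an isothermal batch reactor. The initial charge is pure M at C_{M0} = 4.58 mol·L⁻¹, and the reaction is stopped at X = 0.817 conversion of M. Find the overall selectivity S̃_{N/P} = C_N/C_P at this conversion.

C_M = C_{M0}(1−X) = 0.8381 mol·L⁻¹.
Along a PFR/batch, dC_N/dC_M = −r_N/(r_N+r_P) = −k₁/(k₁+k₂·C_M).
Integrating from C_{M0} to C_M: C_N = (1.49/1.04)·ln[(1.49+1.04·4.58)/(1.49+1.04·0.838)] = 1.433·ln(6.253/2.362) = 1.395 mol·L⁻¹.
C_P = (C_{M0}−C_M)−C_N = 2.347 mol·L⁻¹; S̃_{N/P} = 1.395/2.347 = 0.594.

0.594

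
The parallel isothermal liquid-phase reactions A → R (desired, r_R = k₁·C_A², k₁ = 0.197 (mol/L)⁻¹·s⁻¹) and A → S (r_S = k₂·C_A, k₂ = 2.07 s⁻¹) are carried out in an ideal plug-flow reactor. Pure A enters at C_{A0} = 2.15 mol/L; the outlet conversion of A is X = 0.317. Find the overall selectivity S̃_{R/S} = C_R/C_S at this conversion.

0.172

C_A = C_{A0}(1−X) = 1.468 mol/L.
Along a PFR/batch, dC_S/dC_A = −r_S/(r_R+r_S) = −k₂/(k₂+k₁·C_A).
Integrating from C_{A0} to C_A: C_S = (2.07/0.197)·ln[(2.07+0.197·2.15)/(2.07+0.197·1.47)] = 10.51·ln(2.494/2.359) = 0.5816 mol/L.
Then C_R = (C_{A0}−C_A) − C_S = 0.6815 − 0.5816 = 0.09996 mol/L.
S̃_{R/S} = C_R/C_S = 0.09996/0.5816 = 0.172.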